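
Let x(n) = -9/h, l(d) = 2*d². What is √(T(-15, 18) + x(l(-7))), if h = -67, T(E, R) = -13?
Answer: I*√57754/67 ≈ 3.5869*I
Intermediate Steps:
x(n) = 9/67 (x(n) = -9/(-67) = -9*(-1/67) = 9/67)
√(T(-15, 18) + x(l(-7))) = √(-13 + 9/67) = √(-862/67) = I*√57754/67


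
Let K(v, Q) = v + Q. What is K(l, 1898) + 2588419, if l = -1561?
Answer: 2588756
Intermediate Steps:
K(v, Q) = Q + v
K(l, 1898) + 2588419 = (1898 - 1561) + 2588419 = 337 + 2588419 = 2588756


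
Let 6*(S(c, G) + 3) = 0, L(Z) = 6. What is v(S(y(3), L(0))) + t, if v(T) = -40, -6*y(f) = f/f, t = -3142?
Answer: -3182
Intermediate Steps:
y(f) = -⅙ (y(f) = -f/(6*f) = -⅙*1 = -⅙)
S(c, G) = -3 (S(c, G) = -3 + (⅙)*0 = -3 + 0 = -3)
v(S(y(3), L(0))) + t = -40 - 3142 = -3182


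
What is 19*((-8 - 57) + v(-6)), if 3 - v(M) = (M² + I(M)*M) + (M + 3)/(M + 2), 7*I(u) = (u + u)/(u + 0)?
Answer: -51623/28 ≈ -1843.7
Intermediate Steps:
I(u) = 2/7 (I(u) = ((u + u)/(u + 0))/7 = ((2*u)/u)/7 = (⅐)*2 = 2/7)
v(M) = 3 - M² - 2*M/7 - (3 + M)/(2 + M) (v(M) = 3 - ((M² + 2*M/7) + (M + 3)/(M + 2)) = 3 - ((M² + 2*M/7) + (3 + M)/(2 + M)) = 3 - (M² + 2*M/7 + (3 + M)/(2 + M)) = 3 + (-M² - 2*M/7 - (3 + M)/(2 + M)) = 3 - M² - 2*M/7 - (3 + M)/(2 + M))
19*((-8 - 57) + v(-6)) = 19*((-8 - 57) + (21 - 16*(-6)² - 7*(-6)³ + 10*(-6))/(7*(2 - 6))) = 19*(-65 + (⅐)*(21 - 16*36 - 7*(-216) - 60)/(-4)) = 19*(-65 + (⅐)*(-¼)*(21 - 576 + 1512 - 60)) = 19*(-65 + (⅐)*(-¼)*897) = 19*(-65 - 897/28) = 19*(-2717/28) = -51623/28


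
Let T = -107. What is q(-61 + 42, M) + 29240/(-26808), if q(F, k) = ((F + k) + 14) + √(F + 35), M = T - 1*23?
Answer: -442636/3351 ≈ -132.09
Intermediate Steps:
M = -130 (M = -107 - 1*23 = -107 - 23 = -130)
q(F, k) = 14 + F + k + √(35 + F) (q(F, k) = (14 + F + k) + √(35 + F) = 14 + F + k + √(35 + F))
q(-61 + 42, M) + 29240/(-26808) = (14 + (-61 + 42) - 130 + √(35 + (-61 + 42))) + 29240/(-26808) = (14 - 19 - 130 + √(35 - 19)) + 29240*(-1/26808) = (14 - 19 - 130 + √16) - 3655/3351 = (14 - 19 - 130 + 4) - 3655/3351 = -131 - 3655/3351 = -442636/3351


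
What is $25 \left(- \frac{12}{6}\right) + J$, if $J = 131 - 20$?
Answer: $61$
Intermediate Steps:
$J = 111$
$25 \left(- \frac{12}{6}\right) + J = 25 \left(- \frac{12}{6}\right) + 111 = 25 \left(\left(-12\right) \frac{1}{6}\right) + 111 = 25 \left(-2\right) + 111 = -50 + 111 = 61$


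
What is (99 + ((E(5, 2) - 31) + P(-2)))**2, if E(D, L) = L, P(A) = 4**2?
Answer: 7396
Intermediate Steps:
P(A) = 16
(99 + ((E(5, 2) - 31) + P(-2)))**2 = (99 + ((2 - 31) + 16))**2 = (99 + (-29 + 16))**2 = (99 - 13)**2 = 86**2 = 7396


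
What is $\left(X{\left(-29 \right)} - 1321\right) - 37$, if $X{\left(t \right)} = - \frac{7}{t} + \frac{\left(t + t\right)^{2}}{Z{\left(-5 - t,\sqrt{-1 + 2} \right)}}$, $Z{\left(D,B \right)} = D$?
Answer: $- \frac{211861}{174} \approx -1217.6$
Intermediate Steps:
$X{\left(t \right)} = - \frac{7}{t} + \frac{4 t^{2}}{-5 - t}$ ($X{\left(t \right)} = - \frac{7}{t} + \frac{\left(t + t\right)^{2}}{-5 - t} = - \frac{7}{t} + \frac{\left(2 t\right)^{2}}{-5 - t} = - \frac{7}{t} + \frac{4 t^{2}}{-5 - t}$)
$\left(X{\left(-29 \right)} - 1321\right) - 37 = \left(\frac{-35 - -203 - 4 \left(-29\right)^{3}}{\left(-29\right) \left(5 - 29\right)} - 1321\right) - 37 = \left(- \frac{-35 + 203 - -97556}{29 \left(-24\right)} - 1321\right) - 37 = \left(\left(- \frac{1}{29}\right) \left(- \frac{1}{24}\right) \left(-35 + 203 + 97556\right) - 1321\right) - 37 = \left(\left(- \frac{1}{29}\right) \left(- \frac{1}{24}\right) 97724 - 1321\right) - 37 = \left(\frac{24431}{174} - 1321\right) - 37 = - \frac{205423}{174} - 37 = - \frac{211861}{174}$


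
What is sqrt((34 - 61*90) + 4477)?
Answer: I*sqrt(979) ≈ 31.289*I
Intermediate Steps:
sqrt((34 - 61*90) + 4477) = sqrt((34 - 5490) + 4477) = sqrt(-5456 + 4477) = sqrt(-979) = I*sqrt(979)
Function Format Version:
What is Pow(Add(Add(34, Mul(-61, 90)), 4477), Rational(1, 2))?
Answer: Mul(I, Pow(979, Rational(1, 2))) ≈ Mul(31.289, I)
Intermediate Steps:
Pow(Add(Add(34, Mul(-61, 90)), 4477), Rational(1, 2)) = Pow(Add(Add(34, -5490), 4477), Rational(1, 2)) = Pow(Add(-5456, 4477), Rational(1, 2)) = Pow(-979, Rational(1, 2)) = Mul(I, Pow(979, Rational(1, 2)))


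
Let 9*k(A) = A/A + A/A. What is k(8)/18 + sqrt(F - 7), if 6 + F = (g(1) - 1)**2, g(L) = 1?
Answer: 1/81 + I*sqrt(13) ≈ 0.012346 + 3.6056*I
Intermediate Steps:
F = -6 (F = -6 + (1 - 1)**2 = -6 + 0**2 = -6 + 0 = -6)
k(A) = 2/9 (k(A) = (A/A + A/A)/9 = (1 + 1)/9 = (1/9)*2 = 2/9)
k(8)/18 + sqrt(F - 7) = (2/9)/18 + sqrt(-6 - 7) = (1/18)*(2/9) + sqrt(-13) = 1/81 + I*sqrt(13)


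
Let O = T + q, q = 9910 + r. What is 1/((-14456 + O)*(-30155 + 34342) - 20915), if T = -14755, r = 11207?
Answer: -1/33910493 ≈ -2.9489e-8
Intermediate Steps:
q = 21117 (q = 9910 + 11207 = 21117)
O = 6362 (O = -14755 + 21117 = 6362)
1/((-14456 + O)*(-30155 + 34342) - 20915) = 1/((-14456 + 6362)*(-30155 + 34342) - 20915) = 1/(-8094*4187 - 20915) = 1/(-33889578 - 20915) = 1/(-33910493) = -1/33910493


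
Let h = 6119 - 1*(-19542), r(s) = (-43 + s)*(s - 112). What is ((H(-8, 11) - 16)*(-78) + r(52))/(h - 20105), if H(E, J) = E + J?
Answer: 79/926 ≈ 0.085313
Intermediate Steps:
r(s) = (-112 + s)*(-43 + s) (r(s) = (-43 + s)*(-112 + s) = (-112 + s)*(-43 + s))
h = 25661 (h = 6119 + 19542 = 25661)
((H(-8, 11) - 16)*(-78) + r(52))/(h - 20105) = (((-8 + 11) - 16)*(-78) + (4816 + 52² - 155*52))/(25661 - 20105) = ((3 - 16)*(-78) + (4816 + 2704 - 8060))/5556 = (-13*(-78) - 540)*(1/5556) = (1014 - 540)*(1/5556) = 474*(1/5556) = 79/926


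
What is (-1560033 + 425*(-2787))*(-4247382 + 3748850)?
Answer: 1368225062256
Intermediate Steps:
(-1560033 + 425*(-2787))*(-4247382 + 3748850) = (-1560033 - 1184475)*(-498532) = -2744508*(-498532) = 1368225062256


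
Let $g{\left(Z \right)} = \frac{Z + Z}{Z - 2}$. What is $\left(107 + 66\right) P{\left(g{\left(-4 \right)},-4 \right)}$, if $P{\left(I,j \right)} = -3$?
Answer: $-519$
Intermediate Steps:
$g{\left(Z \right)} = \frac{2 Z}{-2 + Z}$
$\left(107 + 66\right) P{\left(g{\left(-4 \right)},-4 \right)} = \left(107 + 66\right) \left(-3\right) = 173 \left(-3\right) = -519$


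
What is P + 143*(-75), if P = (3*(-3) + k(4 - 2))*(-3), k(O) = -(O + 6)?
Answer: -10674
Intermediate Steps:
k(O) = -6 - O (k(O) = -(6 + O) = -6 - O)
P = 51 (P = (3*(-3) + (-6 - (4 - 2)))*(-3) = (-9 + (-6 - 1*2))*(-3) = (-9 + (-6 - 2))*(-3) = (-9 - 8)*(-3) = -17*(-3) = 51)
P + 143*(-75) = 51 + 143*(-75) = 51 - 10725 = -10674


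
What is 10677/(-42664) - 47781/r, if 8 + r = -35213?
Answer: 1662473967/1502668744 ≈ 1.1063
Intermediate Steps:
r = -35221 (r = -8 - 35213 = -35221)
10677/(-42664) - 47781/r = 10677/(-42664) - 47781/(-35221) = 10677*(-1/42664) - 47781*(-1/35221) = -10677/42664 + 47781/35221 = 1662473967/1502668744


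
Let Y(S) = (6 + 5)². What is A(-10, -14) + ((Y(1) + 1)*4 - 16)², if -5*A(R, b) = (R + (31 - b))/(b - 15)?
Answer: 6460743/29 ≈ 2.2278e+5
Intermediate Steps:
Y(S) = 121 (Y(S) = 11² = 121)
A(R, b) = -(31 + R - b)/(5*(-15 + b)) (A(R, b) = -(R + (31 - b))/(5*(b - 15)) = -(31 + R - b)/(5*(-15 + b)))
A(-10, -14) + ((Y(1) + 1)*4 - 16)² = (-31 - 14 - 1*(-10))/(5*(-15 - 14)) + ((121 + 1)*4 - 16)² = (⅕)*(-31 - 14 + 10)/(-29) + (122*4 - 16)² = (⅕)*(-1/29)*(-35) + (488 - 16)² = 7/29 + 472² = 7/29 + 222784 = 6460743/29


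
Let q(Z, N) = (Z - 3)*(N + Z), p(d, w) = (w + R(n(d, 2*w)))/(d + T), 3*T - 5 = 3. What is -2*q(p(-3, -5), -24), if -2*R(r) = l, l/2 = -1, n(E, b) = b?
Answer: 216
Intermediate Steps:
T = 8/3 (T = 5/3 + (⅓)*3 = 5/3 + 1 = 8/3 ≈ 2.6667)
l = -2 (l = 2*(-1) = -2)
R(r) = 1 (R(r) = -½*(-2) = 1)
p(d, w) = (1 + w)/(8/3 + d) (p(d, w) = (w + 1)/(d + 8/3) = (1 + w)/(8/3 + d))
q(Z, N) = (-3 + Z)*(N + Z)
-2*q(p(-3, -5), -24) = -2*((3*(1 - 5)/(8 + 3*(-3)))² - 3*(-24) - 9*(1 - 5)/(8 + 3*(-3)) - 72*(1 - 5)/(8 + 3*(-3))) = -2*((3*(-4)/(8 - 9))² + 72 - 9*(-4)/(8 - 9) - 72*(-4)/(8 - 9)) = -2*((3*(-4)/(-1))² + 72 - 9*(-4)/(-1) - 72*(-4)/(-1)) = -2*((3*(-1)*(-4))² + 72 - 9*(-1)*(-4) - 72*(-1)*(-4)) = -2*(12² + 72 - 3*12 - 24*12) = -2*(144 + 72 - 36 - 288) = -2*(-108) = 216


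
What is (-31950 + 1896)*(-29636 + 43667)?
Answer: -421687674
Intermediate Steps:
(-31950 + 1896)*(-29636 + 43667) = -30054*14031 = -421687674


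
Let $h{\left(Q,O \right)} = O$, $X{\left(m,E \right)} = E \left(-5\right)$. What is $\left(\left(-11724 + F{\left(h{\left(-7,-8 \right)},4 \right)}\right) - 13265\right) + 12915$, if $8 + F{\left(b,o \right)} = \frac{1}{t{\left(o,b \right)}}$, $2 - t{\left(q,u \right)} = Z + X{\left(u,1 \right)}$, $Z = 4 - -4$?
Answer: $-12083$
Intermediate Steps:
$X{\left(m,E \right)} = - 5 E$
$Z = 8$ ($Z = 4 + 4 = 8$)
$t{\left(q,u \right)} = -1$ ($t{\left(q,u \right)} = 2 - \left(8 - 5\right) = 2 - 3 = -1$)
$F{\left(b,o \right)} = -9$ ($F{\left(b,o \right)} = -8 + \frac{1}{-1} = -8 - 1 = -9$)
$\left(\left(-11724 + F{\left(h{\left(-7,-8 \right)},4 \right)}\right) - 13265\right) + 12915 = \left(\left(-11724 - 9\right) - 13265\right) + 12915 = \left(-11733 - 13265\right) + 12915 = -24998 + 12915 = -12083$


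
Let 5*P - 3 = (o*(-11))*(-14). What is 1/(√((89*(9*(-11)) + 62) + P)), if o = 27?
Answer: -I*√12370/9896 ≈ -0.011239*I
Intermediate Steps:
P = 4161/5 (P = ⅗ + ((27*(-11))*(-14))/5 = ⅗ + (-297*(-14))/5 = ⅗ + (⅕)*4158 = ⅗ + 4158/5 = 4161/5 ≈ 832.20)
1/(√((89*(9*(-11)) + 62) + P)) = 1/(√((89*(9*(-11)) + 62) + 4161/5)) = 1/(√((89*(-99) + 62) + 4161/5)) = 1/(√((-8811 + 62) + 4161/5)) = 1/(√(-8749 + 4161/5)) = 1/(√(-39584/5)) = 1/(4*I*√12370/5) = -I*√12370/9896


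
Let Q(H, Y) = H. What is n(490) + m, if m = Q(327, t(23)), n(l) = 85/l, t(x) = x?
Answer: 32063/98 ≈ 327.17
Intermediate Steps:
m = 327
n(490) + m = 85/490 + 327 = 85*(1/490) + 327 = 17/98 + 327 = 32063/98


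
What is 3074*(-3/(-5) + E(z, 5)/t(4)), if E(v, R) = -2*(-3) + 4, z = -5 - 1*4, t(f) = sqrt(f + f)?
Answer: 9222/5 + 7685*sqrt(2) ≈ 12713.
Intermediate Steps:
t(f) = sqrt(2)*sqrt(f) (t(f) = sqrt(2*f) = sqrt(2)*sqrt(f))
z = -9 (z = -5 - 4 = -9)
E(v, R) = 10 (E(v, R) = 6 + 4 = 10)
3074*(-3/(-5) + E(z, 5)/t(4)) = 3074*(-3/(-5) + 10/((sqrt(2)*sqrt(4)))) = 3074*(-3*(-1/5) + 10/((sqrt(2)*2))) = 3074*(3/5 + 10/((2*sqrt(2)))) = 3074*(3/5 + 10*(sqrt(2)/4)) = 3074*(3/5 + 5*sqrt(2)/2) = 9222/5 + 7685*sqrt(2)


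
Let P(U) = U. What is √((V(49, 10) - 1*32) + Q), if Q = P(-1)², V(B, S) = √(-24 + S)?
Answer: √(-31 + I*√14) ≈ 0.3354 + 5.5779*I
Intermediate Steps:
Q = 1 (Q = (-1)² = 1)
√((V(49, 10) - 1*32) + Q) = √((√(-24 + 10) - 1*32) + 1) = √((√(-14) - 32) + 1) = √((I*√14 - 32) + 1) = √((-32 + I*√14) + 1) = √(-31 + I*√14)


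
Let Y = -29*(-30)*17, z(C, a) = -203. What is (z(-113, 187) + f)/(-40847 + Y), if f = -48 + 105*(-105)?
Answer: 11276/26057 ≈ 0.43274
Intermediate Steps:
f = -11073 (f = -48 - 11025 = -11073)
Y = 14790 (Y = 870*17 = 14790)
(z(-113, 187) + f)/(-40847 + Y) = (-203 - 11073)/(-40847 + 14790) = -11276/(-26057) = -11276*(-1/26057) = 11276/26057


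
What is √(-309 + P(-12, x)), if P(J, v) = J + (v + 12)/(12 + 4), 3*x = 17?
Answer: I*√46065/12 ≈ 17.886*I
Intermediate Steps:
x = 17/3 (x = (⅓)*17 = 17/3 ≈ 5.6667)
P(J, v) = ¾ + J + v/16 (P(J, v) = J + (12 + v)/16 = J + (12 + v)*(1/16) = J + (¾ + v/16) = ¾ + J + v/16)
√(-309 + P(-12, x)) = √(-309 + (¾ - 12 + (1/16)*(17/3))) = √(-309 + (¾ - 12 + 17/48)) = √(-309 - 523/48) = √(-15355/48) = I*√46065/12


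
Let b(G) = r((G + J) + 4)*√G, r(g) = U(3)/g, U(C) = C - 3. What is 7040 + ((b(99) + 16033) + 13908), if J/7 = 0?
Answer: 36981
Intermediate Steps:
U(C) = -3 + C
J = 0 (J = 7*0 = 0)
r(g) = 0 (r(g) = (-3 + 3)/g = 0/g = 0)
b(G) = 0 (b(G) = 0*√G = 0)
7040 + ((b(99) + 16033) + 13908) = 7040 + ((0 + 16033) + 13908) = 7040 + (16033 + 13908) = 7040 + 29941 = 36981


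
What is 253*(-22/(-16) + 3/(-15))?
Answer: 11891/40 ≈ 297.27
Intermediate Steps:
253*(-22/(-16) + 3/(-15)) = 253*(-22*(-1/16) + 3*(-1/15)) = 253*(11/8 - 1/5) = 253*(47/40) = 11891/40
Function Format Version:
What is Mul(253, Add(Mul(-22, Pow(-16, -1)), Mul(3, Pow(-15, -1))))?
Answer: Rational(11891, 40) ≈ 297.27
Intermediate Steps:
Mul(253, Add(Mul(-22, Pow(-16, -1)), Mul(3, Pow(-15, -1)))) = Mul(253, Add(Mul(-22, Rational(-1, 16)), Mul(3, Rational(-1, 15)))) = Mul(253, Add(Rational(11, 8), Rational(-1, 5))) = Mul(253, Rational(47, 40)) = Rational(11891, 40)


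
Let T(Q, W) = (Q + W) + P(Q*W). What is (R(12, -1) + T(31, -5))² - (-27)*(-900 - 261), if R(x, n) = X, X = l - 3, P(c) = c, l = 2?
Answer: -14447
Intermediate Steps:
X = -1 (X = 2 - 3 = -1)
R(x, n) = -1
T(Q, W) = Q + W + Q*W (T(Q, W) = (Q + W) + Q*W = Q + W + Q*W)
(R(12, -1) + T(31, -5))² - (-27)*(-900 - 261) = (-1 + (31 - 5 + 31*(-5)))² - (-27)*(-900 - 261) = (-1 + (31 - 5 - 155))² - (-27)*(-1161) = (-1 - 129)² - 1*31347 = (-130)² - 31347 = 16900 - 31347 = -14447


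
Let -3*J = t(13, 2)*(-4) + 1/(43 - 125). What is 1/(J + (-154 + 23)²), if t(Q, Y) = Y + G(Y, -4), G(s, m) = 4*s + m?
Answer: 246/4223575 ≈ 5.8245e-5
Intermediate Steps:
G(s, m) = m + 4*s
t(Q, Y) = -4 + 5*Y (t(Q, Y) = Y + (-4 + 4*Y) = -4 + 5*Y)
J = 1969/246 (J = -((-4 + 5*2)*(-4) + 1/(43 - 125))/3 = -((-4 + 10)*(-4) + 1/(-82))/3 = -(6*(-4) - 1/82)/3 = -(-24 - 1/82)/3 = -⅓*(-1969/82) = 1969/246 ≈ 8.0041)
1/(J + (-154 + 23)²) = 1/(1969/246 + (-154 + 23)²) = 1/(1969/246 + (-131)²) = 1/(1969/246 + 17161) = 1/(4223575/246) = 246/4223575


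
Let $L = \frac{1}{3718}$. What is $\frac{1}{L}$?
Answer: $3718$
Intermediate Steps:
$L = \frac{1}{3718} \approx 0.00026896$
$\frac{1}{L} = \frac{1}{\frac{1}{3718}} = 3718$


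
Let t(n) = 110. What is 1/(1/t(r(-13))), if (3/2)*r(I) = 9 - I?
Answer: 110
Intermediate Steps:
r(I) = 6 - 2*I/3 (r(I) = 2*(9 - I)/3 = 6 - 2*I/3)
1/(1/t(r(-13))) = 1/(1/110) = 110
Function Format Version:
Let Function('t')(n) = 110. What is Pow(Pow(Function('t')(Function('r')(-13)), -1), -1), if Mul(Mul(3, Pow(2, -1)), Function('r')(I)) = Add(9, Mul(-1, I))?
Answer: 110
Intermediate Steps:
Function('r')(I) = Add(6, Mul(Rational(-2, 3), I)) (Function('r')(I) = Mul(Rational(2, 3), Add(9, Mul(-1, I))) = Add(6, Mul(Rational(-2, 3), I)))
Pow(Pow(Function('t')(Function('r')(-13)), -1), -1) = Pow(Pow(110, -1), -1) = Pow(Rational(1, 110), -1) = 110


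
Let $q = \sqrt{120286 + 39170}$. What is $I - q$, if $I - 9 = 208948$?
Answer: $208957 - 4 \sqrt{9966} \approx 2.0856 \cdot 10^{5}$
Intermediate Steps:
$I = 208957$ ($I = 9 + 208948 = 208957$)
$q = 4 \sqrt{9966}$ ($q = \sqrt{159456} = 4 \sqrt{9966} \approx 399.32$)
$I - q = 208957 - 4 \sqrt{9966}$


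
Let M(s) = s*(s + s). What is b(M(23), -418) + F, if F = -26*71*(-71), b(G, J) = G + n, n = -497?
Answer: 131627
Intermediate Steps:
M(s) = 2*s² (M(s) = s*(2*s) = 2*s²)
b(G, J) = -497 + G (b(G, J) = G - 497 = -497 + G)
F = 131066 (F = -1846*(-71) = 131066)
b(M(23), -418) + F = (-497 + 2*23²) + 131066 = (-497 + 2*529) + 131066 = (-497 + 1058) + 131066 = 561 + 131066 = 131627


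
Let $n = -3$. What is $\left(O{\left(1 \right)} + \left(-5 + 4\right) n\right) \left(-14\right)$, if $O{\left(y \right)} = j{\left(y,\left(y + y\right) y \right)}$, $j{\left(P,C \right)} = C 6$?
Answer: $-210$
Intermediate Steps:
$j{\left(P,C \right)} = 6 C$
$O{\left(y \right)} = 12 y^{2}$ ($O{\left(y \right)} = 6 \left(y + y\right) y = 6 \cdot 2 y y = 6 \cdot 2 y^{2} = 12 y^{2}$)
$\left(O{\left(1 \right)} + \left(-5 + 4\right) n\right) \left(-14\right) = \left(12 \cdot 1^{2} + \left(-5 + 4\right) \left(-3\right)\right) \left(-14\right) = \left(12 \cdot 1 - -3\right) \left(-14\right) = \left(12 + 3\right) \left(-14\right) = 15 \left(-14\right) = -210$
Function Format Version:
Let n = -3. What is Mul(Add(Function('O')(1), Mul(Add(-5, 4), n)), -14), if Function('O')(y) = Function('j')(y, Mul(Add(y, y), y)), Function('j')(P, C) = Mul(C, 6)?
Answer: -210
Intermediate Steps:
Function('j')(P, C) = Mul(6, C)
Function('O')(y) = Mul(12, Pow(y, 2)) (Function('O')(y) = Mul(6, Mul(Add(y, y), y)) = Mul(6, Mul(Mul(2, y), y)) = Mul(6, Mul(2, Pow(y, 2))) = Mul(12, Pow(y, 2)))
Mul(Add(Function('O')(1), Mul(Add(-5, 4), n)), -14) = Mul(Add(Mul(12, Pow(1, 2)), Mul(Add(-5, 4), -3)), -14) = Mul(Add(Mul(12, 1), Mul(-1, -3)), -14) = Mul(Add(12, 3), -14) = Mul(15, -14) = -210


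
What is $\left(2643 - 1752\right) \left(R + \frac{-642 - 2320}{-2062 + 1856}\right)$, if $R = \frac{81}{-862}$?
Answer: $\frac{1130036589}{88786} \approx 12728.0$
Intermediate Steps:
$R = - \frac{81}{862}$ ($R = 81 \left(- \frac{1}{862}\right) = - \frac{81}{862} \approx -0.093968$)
$\left(2643 - 1752\right) \left(R + \frac{-642 - 2320}{-2062 + 1856}\right) = \left(2643 - 1752\right) \left(- \frac{81}{862} + \frac{-642 - 2320}{-2062 + 1856}\right) = 891 \left(- \frac{81}{862} - \frac{2962}{-206}\right) = 891 \left(- \frac{81}{862} - - \frac{1481}{103}\right) = 891 \left(- \frac{81}{862} + \frac{1481}{103}\right) = 891 \cdot \frac{1268279}{88786} = \frac{1130036589}{88786}$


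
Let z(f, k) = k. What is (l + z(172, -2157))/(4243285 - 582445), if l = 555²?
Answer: 25489/305070 ≈ 0.083551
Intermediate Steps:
l = 308025
(l + z(172, -2157))/(4243285 - 582445) = (308025 - 2157)/(4243285 - 582445) = 305868/3660840 = 305868*(1/3660840) = 25489/305070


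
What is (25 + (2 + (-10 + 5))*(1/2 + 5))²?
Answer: 289/4 ≈ 72.250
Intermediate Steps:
(25 + (2 + (-10 + 5))*(1/2 + 5))² = (25 + (2 - 5)*(½ + 5))² = (25 - 3*11/2)² = (25 - 33/2)² = (17/2)² = 289/4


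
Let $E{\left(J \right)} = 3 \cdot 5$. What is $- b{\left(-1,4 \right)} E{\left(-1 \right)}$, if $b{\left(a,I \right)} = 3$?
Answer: $-45$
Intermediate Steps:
$E{\left(J \right)} = 15$
$- b{\left(-1,4 \right)} E{\left(-1 \right)} = \left(-1\right) 3 \cdot 15 = \left(-3\right) 15 = -45$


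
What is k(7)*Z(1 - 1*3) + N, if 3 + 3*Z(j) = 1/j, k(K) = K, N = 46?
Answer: 227/6 ≈ 37.833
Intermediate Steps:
Z(j) = -1 + 1/(3*j)
k(7)*Z(1 - 1*3) + N = 7*((1/3 - (1 - 1*3))/(1 - 1*3)) + 46 = 7*((1/3 - (1 - 3))/(1 - 3)) + 46 = 7*((1/3 - 1*(-2))/(-2)) + 46 = 7*(-(1/3 + 2)/2) + 46 = 7*(-1/2*7/3) + 46 = 7*(-7/6) + 46 = -49/6 + 46 = 227/6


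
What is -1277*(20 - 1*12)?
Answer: -10216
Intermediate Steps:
-1277*(20 - 1*12) = -1277*(20 - 12) = -1277*8 = -10216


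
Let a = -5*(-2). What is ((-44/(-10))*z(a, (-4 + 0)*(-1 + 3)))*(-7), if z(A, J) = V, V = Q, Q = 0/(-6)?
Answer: 0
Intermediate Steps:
a = 10
Q = 0 (Q = 0*(-⅙) = 0)
V = 0
z(A, J) = 0
((-44/(-10))*z(a, (-4 + 0)*(-1 + 3)))*(-7) = (-44/(-10)*0)*(-7) = (-44*(-⅒)*0)*(-7) = ((22/5)*0)*(-7) = 0*(-7) = 0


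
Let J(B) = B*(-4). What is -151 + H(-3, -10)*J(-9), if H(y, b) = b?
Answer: -511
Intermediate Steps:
J(B) = -4*B
-151 + H(-3, -10)*J(-9) = -151 - (-40)*(-9) = -151 - 10*36 = -151 - 360 = -511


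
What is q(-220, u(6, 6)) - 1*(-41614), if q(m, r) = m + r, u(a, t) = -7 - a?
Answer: 41381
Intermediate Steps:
q(-220, u(6, 6)) - 1*(-41614) = (-220 + (-7 - 1*6)) - 1*(-41614) = (-220 + (-7 - 6)) + 41614 = (-220 - 13) + 41614 = -233 + 41614 = 41381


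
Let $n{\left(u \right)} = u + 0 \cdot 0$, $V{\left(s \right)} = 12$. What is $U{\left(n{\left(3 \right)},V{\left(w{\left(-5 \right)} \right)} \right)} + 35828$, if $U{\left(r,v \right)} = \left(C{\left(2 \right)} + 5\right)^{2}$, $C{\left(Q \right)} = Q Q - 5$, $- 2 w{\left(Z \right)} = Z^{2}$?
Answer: $35844$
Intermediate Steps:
$w{\left(Z \right)} = - \frac{Z^{2}}{2}$
$n{\left(u \right)} = u$ ($n{\left(u \right)} = u + 0 = u$)
$C{\left(Q \right)} = -5 + Q^{2}$ ($C{\left(Q \right)} = Q^{2} - 5 = -5 + Q^{2}$)
$U{\left(r,v \right)} = 16$ ($U{\left(r,v \right)} = \left(\left(-5 + 2^{2}\right) + 5\right)^{2} = \left(\left(-5 + 4\right) + 5\right)^{2} = \left(-1 + 5\right)^{2} = 4^{2} = 16$)
$U{\left(n{\left(3 \right)},V{\left(w{\left(-5 \right)} \right)} \right)} + 35828 = 16 + 35828 = 35844$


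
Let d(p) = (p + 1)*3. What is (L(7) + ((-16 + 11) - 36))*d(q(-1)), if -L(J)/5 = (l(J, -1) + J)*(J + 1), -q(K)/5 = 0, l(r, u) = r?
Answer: -1803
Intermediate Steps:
q(K) = 0 (q(K) = -5*0 = 0)
L(J) = -10*J*(1 + J) (L(J) = -5*(J + J)*(J + 1) = -5*2*J*(1 + J) = -10*J*(1 + J))
d(p) = 3 + 3*p (d(p) = (1 + p)*3 = 3 + 3*p)
(L(7) + ((-16 + 11) - 36))*d(q(-1)) = (10*7*(-1 - 1*7) + ((-16 + 11) - 36))*(3 + 3*0) = (10*7*(-1 - 7) + (-5 - 36))*(3 + 0) = (10*7*(-8) - 41)*3 = (-560 - 41)*3 = -601*3 = -1803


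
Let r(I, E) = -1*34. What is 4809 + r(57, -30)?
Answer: 4775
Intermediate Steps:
r(I, E) = -34
4809 + r(57, -30) = 4809 - 34 = 4775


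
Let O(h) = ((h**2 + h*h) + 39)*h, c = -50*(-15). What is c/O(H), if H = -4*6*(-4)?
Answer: 125/295536 ≈ 0.00042296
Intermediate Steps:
H = 96 (H = -24*(-4) = 96)
c = 750
O(h) = h*(39 + 2*h**2) (O(h) = ((h**2 + h**2) + 39)*h = (2*h**2 + 39)*h = (39 + 2*h**2)*h = h*(39 + 2*h**2))
c/O(H) = 750/((96*(39 + 2*96**2))) = 750/((96*(39 + 2*9216))) = 750/((96*(39 + 18432))) = 750/((96*18471)) = 750/1773216 = 750*(1/1773216) = 125/295536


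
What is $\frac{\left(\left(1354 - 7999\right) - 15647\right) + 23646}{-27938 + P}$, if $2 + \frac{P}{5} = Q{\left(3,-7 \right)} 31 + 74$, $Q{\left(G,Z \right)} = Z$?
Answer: $- \frac{1354}{28663} \approx -0.047239$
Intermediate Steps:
$P = -725$ ($P = -10 + 5 \left(\left(-7\right) 31 + 74\right) = -10 + 5 \left(-217 + 74\right) = -10 + 5 \left(-143\right) = -10 - 715 = -725$)
$\frac{\left(\left(1354 - 7999\right) - 15647\right) + 23646}{-27938 + P} = \frac{\left(\left(1354 - 7999\right) - 15647\right) + 23646}{-27938 - 725} = \frac{\left(-6645 - 15647\right) + 23646}{-28663} = \left(-22292 + 23646\right) \left(- \frac{1}{28663}\right) = 1354 \left(- \frac{1}{28663}\right) = - \frac{1354}{28663}$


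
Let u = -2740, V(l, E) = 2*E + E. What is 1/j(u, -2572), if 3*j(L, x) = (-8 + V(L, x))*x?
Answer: 3/19866128 ≈ 1.5101e-7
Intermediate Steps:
V(l, E) = 3*E
j(L, x) = x*(-8 + 3*x)/3 (j(L, x) = ((-8 + 3*x)*x)/3 = (x*(-8 + 3*x))/3 = x*(-8 + 3*x)/3)
1/j(u, -2572) = 1/((1/3)*(-2572)*(-8 + 3*(-2572))) = 1/((1/3)*(-2572)*(-8 - 7716)) = 1/((1/3)*(-2572)*(-7724)) = 1/(19866128/3) = 3/19866128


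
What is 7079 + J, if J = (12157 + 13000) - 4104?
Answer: 28132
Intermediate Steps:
J = 21053 (J = 25157 - 4104 = 21053)
7079 + J = 7079 + 21053 = 28132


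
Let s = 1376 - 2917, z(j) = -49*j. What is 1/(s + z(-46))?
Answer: 1/713 ≈ 0.0014025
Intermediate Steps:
s = -1541
1/(s + z(-46)) = 1/(-1541 - 49*(-46)) = 1/(-1541 + 2254) = 1/713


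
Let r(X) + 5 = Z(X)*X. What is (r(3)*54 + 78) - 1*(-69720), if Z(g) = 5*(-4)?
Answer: 66288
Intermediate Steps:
Z(g) = -20
r(X) = -5 - 20*X
(r(3)*54 + 78) - 1*(-69720) = ((-5 - 20*3)*54 + 78) - 1*(-69720) = ((-5 - 60)*54 + 78) + 69720 = (-65*54 + 78) + 69720 = (-3510 + 78) + 69720 = -3432 + 69720 = 66288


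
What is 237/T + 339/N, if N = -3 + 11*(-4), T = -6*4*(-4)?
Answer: -7135/1504 ≈ -4.7440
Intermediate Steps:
T = 96 (T = -24*(-4) = 96)
N = -47 (N = -3 - 44 = -47)
237/T + 339/N = 237/96 + 339/(-47) = 237*(1/96) + 339*(-1/47) = 79/32 - 339/47 = -7135/1504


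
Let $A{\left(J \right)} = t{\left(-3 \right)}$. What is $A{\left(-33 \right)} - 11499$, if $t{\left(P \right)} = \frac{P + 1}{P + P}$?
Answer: $- \frac{34496}{3} \approx -11499.0$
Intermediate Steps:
$t{\left(P \right)} = \frac{1 + P}{2 P}$
$A{\left(J \right)} = \frac{1}{3}$ ($A{\left(J \right)} = \frac{1 - 3}{2 \left(-3\right)} = \frac{1}{2} \left(- \frac{1}{3}\right) \left(-2\right) = \frac{1}{3}$)
$A{\left(-33 \right)} - 11499 = \frac{1}{3} - 11499 = - \frac{34496}{3}$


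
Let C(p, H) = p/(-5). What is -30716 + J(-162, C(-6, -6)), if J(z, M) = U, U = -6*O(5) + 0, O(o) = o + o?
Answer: -30776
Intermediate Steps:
O(o) = 2*o
C(p, H) = -p/5 (C(p, H) = p*(-1/5) = -p/5)
U = -60 (U = -12*5 + 0 = -6*10 + 0 = -60 + 0 = -60)
J(z, M) = -60
-30716 + J(-162, C(-6, -6)) = -30716 - 60 = -30776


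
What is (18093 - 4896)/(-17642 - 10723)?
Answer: -4399/9455 ≈ -0.46526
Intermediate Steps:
(18093 - 4896)/(-17642 - 10723) = 13197/(-28365) = 13197*(-1/28365) = -4399/9455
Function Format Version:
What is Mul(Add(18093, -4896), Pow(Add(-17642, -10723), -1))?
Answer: Rational(-4399, 9455) ≈ -0.46526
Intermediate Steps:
Mul(Add(18093, -4896), Pow(Add(-17642, -10723), -1)) = Mul(13197, Pow(-28365, -1)) = Mul(13197, Rational(-1, 28365)) = Rational(-4399, 9455)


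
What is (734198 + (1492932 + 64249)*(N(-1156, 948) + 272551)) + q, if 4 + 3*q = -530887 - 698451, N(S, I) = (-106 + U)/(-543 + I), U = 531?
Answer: 34377468975400/81 ≈ 4.2441e+11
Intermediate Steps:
N(S, I) = 425/(-543 + I) (N(S, I) = (-106 + 531)/(-543 + I) = 425/(-543 + I))
q = -1229342/3 (q = -4/3 + (-530887 - 698451)/3 = -4/3 + (⅓)*(-1229338) = -4/3 - 1229338/3 = -1229342/3 ≈ -4.0978e+5)
(734198 + (1492932 + 64249)*(N(-1156, 948) + 272551)) + q = (734198 + (1492932 + 64249)*(425/(-543 + 948) + 272551)) - 1229342/3 = (734198 + 1557181*(425/405 + 272551)) - 1229342/3 = (734198 + 1557181*(425*(1/405) + 272551)) - 1229342/3 = (734198 + 1557181*(85/81 + 272551)) - 1229342/3 = (734198 + 1557181*(22076716/81)) - 1229342/3 = (734198 + 34377442697596/81) - 1229342/3 = 34377502167634/81 - 1229342/3 = 34377468975400/81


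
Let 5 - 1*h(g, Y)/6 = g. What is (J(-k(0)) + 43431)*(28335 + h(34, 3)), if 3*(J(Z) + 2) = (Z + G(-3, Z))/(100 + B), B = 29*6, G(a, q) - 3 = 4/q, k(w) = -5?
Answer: 837757993779/685 ≈ 1.2230e+9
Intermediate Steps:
G(a, q) = 3 + 4/q
h(g, Y) = 30 - 6*g
B = 174
J(Z) = -547/274 + Z/822 + 2/(411*Z) (J(Z) = -2 + ((Z + (3 + 4/Z))/(100 + 174))/3 = -2 + ((3 + Z + 4/Z)/274)/3 = -2 + ((3 + Z + 4/Z)*(1/274))/3 = -2 + (3/274 + Z/274 + 2/(137*Z))/3 = -2 + (1/274 + Z/822 + 2/(411*Z)) = -547/274 + Z/822 + 2/(411*Z))
(J(-k(0)) + 43431)*(28335 + h(34, 3)) = ((4 + (-1*(-5))*(-1641 - 1*(-5)))/(822*((-1*(-5)))) + 43431)*(28335 + (30 - 6*34)) = ((1/822)*(4 + 5*(-1641 + 5))/5 + 43431)*(28335 + (30 - 204)) = ((1/822)*(⅕)*(4 + 5*(-1636)) + 43431)*(28335 - 174) = ((1/822)*(⅕)*(4 - 8180) + 43431)*28161 = ((1/822)*(⅕)*(-8176) + 43431)*28161 = (-4088/2055 + 43431)*28161 = (89246617/2055)*28161 = 837757993779/685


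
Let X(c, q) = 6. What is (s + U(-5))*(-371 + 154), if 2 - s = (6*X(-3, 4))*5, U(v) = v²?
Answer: 33201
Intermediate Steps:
s = -178 (s = 2 - 6*6*5 = 2 - 36*5 = 2 - 1*180 = 2 - 180 = -178)
(s + U(-5))*(-371 + 154) = (-178 + (-5)²)*(-371 + 154) = (-178 + 25)*(-217) = -153*(-217) = 33201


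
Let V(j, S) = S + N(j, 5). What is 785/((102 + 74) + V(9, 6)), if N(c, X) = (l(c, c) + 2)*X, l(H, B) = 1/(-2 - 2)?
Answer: 3140/763 ≈ 4.1153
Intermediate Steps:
l(H, B) = -1/4 (l(H, B) = 1/(-4) = -1/4)
N(c, X) = 7*X/4 (N(c, X) = (-1/4 + 2)*X = 7*X/4)
V(j, S) = 35/4 + S (V(j, S) = S + (7/4)*5 = S + 35/4 = 35/4 + S)
785/((102 + 74) + V(9, 6)) = 785/((102 + 74) + (35/4 + 6)) = 785/(176 + 59/4) = 785/(763/4) = 785*(4/763) = 3140/763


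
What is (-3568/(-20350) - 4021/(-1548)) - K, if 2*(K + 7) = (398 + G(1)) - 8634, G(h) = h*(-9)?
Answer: 65087016857/15750900 ≈ 4132.3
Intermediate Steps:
G(h) = -9*h
K = -8259/2 (K = -7 + ((398 - 9*1) - 8634)/2 = -7 + ((398 - 9) - 8634)/2 = -7 + (389 - 8634)/2 = -7 + (½)*(-8245) = -7 - 8245/2 = -8259/2 ≈ -4129.5)
(-3568/(-20350) - 4021/(-1548)) - K = (-3568/(-20350) - 4021/(-1548)) - 1*(-8259/2) = (-3568*(-1/20350) - 4021*(-1/1548)) + 8259/2 = (1784/10175 + 4021/1548) + 8259/2 = 43675307/15750900 + 8259/2 = 65087016857/15750900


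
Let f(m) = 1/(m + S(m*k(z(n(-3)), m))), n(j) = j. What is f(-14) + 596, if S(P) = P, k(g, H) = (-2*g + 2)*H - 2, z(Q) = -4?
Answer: 1176505/1974 ≈ 596.00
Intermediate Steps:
k(g, H) = -2 + H*(2 - 2*g) (k(g, H) = (2 - 2*g)*H - 2 = H*(2 - 2*g) - 2 = -2 + H*(2 - 2*g))
f(m) = 1/(m + m*(-2 + 10*m)) (f(m) = 1/(m + m*(-2 + 2*m - 2*m*(-4))) = 1/(m + m*(-2 + 2*m + 8*m)) = 1/(m + m*(-2 + 10*m)))
f(-14) + 596 = 1/((-14)*(-1 + 10*(-14))) + 596 = -1/(14*(-1 - 140)) + 596 = -1/14/(-141) + 596 = -1/14*(-1/141) + 596 = 1/1974 + 596 = 1176505/1974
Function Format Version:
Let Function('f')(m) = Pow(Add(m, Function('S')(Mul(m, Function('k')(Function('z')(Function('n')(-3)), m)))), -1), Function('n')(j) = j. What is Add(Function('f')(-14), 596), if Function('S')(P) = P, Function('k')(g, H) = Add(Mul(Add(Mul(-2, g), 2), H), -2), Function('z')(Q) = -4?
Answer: Rational(1176505, 1974) ≈ 596.00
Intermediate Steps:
Function('k')(g, H) = Add(-2, Mul(H, Add(2, Mul(-2, g)))) (Function('k')(g, H) = Add(Mul(Add(2, Mul(-2, g)), H), -2) = Add(Mul(H, Add(2, Mul(-2, g))), -2) = Add(-2, Mul(H, Add(2, Mul(-2, g)))))
Function('f')(m) = Pow(Add(m, Mul(m, Add(-2, Mul(10, m)))), -1) (Function('f')(m) = Pow(Add(m, Mul(m, Add(-2, Mul(2, m), Mul(-2, m, -4)))), -1) = Pow(Add(m, Mul(m, Add(-2, Mul(2, m), Mul(8, m)))), -1) = Pow(Add(m, Mul(m, Add(-2, Mul(10, m)))), -1))
Add(Function('f')(-14), 596) = Add(Mul(Pow(-14, -1), Pow(Add(-1, Mul(10, -14)), -1)), 596) = Add(Mul(Rational(-1, 14), Pow(Add(-1, -140), -1)), 596) = Add(Mul(Rational(-1, 14), Pow(-141, -1)), 596) = Add(Mul(Rational(-1, 14), Rational(-1, 141)), 596) = Add(Rational(1, 1974), 596) = Rational(1176505, 1974)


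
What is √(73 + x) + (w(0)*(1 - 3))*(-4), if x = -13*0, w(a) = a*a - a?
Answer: √73 ≈ 8.5440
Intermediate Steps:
w(a) = a² - a
x = 0
√(73 + x) + (w(0)*(1 - 3))*(-4) = √(73 + 0) + ((0*(-1 + 0))*(1 - 3))*(-4) = √73 + ((0*(-1))*(-2))*(-4) = √73 + (0*(-2))*(-4) = √73 + 0*(-4) = √73 + 0 = √73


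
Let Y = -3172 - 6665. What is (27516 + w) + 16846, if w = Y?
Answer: 34525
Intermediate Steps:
Y = -9837
w = -9837
(27516 + w) + 16846 = (27516 - 9837) + 16846 = 17679 + 16846 = 34525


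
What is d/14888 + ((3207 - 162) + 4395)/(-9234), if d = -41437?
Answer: -82232663/22912632 ≈ -3.5890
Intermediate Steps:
d/14888 + ((3207 - 162) + 4395)/(-9234) = -41437/14888 + ((3207 - 162) + 4395)/(-9234) = -41437*1/14888 + (3045 + 4395)*(-1/9234) = -41437/14888 + 7440*(-1/9234) = -41437/14888 - 1240/1539 = -82232663/22912632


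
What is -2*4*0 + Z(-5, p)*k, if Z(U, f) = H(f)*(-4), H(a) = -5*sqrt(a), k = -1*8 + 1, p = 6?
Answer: -140*sqrt(6) ≈ -342.93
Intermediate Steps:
k = -7 (k = -8 + 1 = -7)
Z(U, f) = 20*sqrt(f) (Z(U, f) = -5*sqrt(f)*(-4) = 20*sqrt(f))
-2*4*0 + Z(-5, p)*k = -2*4*0 + (20*sqrt(6))*(-7) = -8*0 - 140*sqrt(6) = 0 - 140*sqrt(6) = -140*sqrt(6)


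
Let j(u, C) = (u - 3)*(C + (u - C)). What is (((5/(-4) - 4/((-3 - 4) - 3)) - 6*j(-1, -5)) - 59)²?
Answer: 2812329/400 ≈ 7030.8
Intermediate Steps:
j(u, C) = u*(-3 + u) (j(u, C) = (-3 + u)*u = u*(-3 + u))
(((5/(-4) - 4/((-3 - 4) - 3)) - 6*j(-1, -5)) - 59)² = (((5/(-4) - 4/((-3 - 4) - 3)) - (-6)*(-3 - 1)) - 59)² = (((5*(-¼) - 4/(-7 - 3)) - (-6)*(-4)) - 59)² = (((-5/4 - 4/(-10)) - 6*4) - 59)² = (((-5/4 - 4*(-⅒)) - 24) - 59)² = (((-5/4 + ⅖) - 24) - 59)² = ((-17/20 - 24) - 59)² = (-497/20 - 59)² = (-1677/20)² = 2812329/400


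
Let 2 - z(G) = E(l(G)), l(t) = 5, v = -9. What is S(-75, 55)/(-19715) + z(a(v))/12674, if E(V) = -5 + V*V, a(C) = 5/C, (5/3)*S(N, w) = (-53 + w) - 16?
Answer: -621021/624669775 ≈ -0.00099416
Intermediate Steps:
S(N, w) = -207/5 + 3*w/5 (S(N, w) = 3*((-53 + w) - 16)/5 = 3*(-69 + w)/5 = -207/5 + 3*w/5)
E(V) = -5 + V²
z(G) = -18 (z(G) = 2 - (-5 + 5²) = 2 - (-5 + 25) = 2 - 1*20 = 2 - 20 = -18)
S(-75, 55)/(-19715) + z(a(v))/12674 = (-207/5 + (⅗)*55)/(-19715) - 18/12674 = (-207/5 + 33)*(-1/19715) - 18*1/12674 = -42/5*(-1/19715) - 9/6337 = 42/98575 - 9/6337 = -621021/624669775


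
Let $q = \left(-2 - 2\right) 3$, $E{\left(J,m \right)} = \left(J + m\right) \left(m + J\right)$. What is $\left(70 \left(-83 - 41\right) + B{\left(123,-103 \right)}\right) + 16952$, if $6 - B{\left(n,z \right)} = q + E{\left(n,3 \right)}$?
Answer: $-7586$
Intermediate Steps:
$E{\left(J,m \right)} = \left(J + m\right)^{2}$ ($E{\left(J,m \right)} = \left(J + m\right) \left(J + m\right) = \left(J + m\right)^{2}$)
$q = -12$ ($q = \left(-4\right) 3 = -12$)
$B{\left(n,z \right)} = 18 - \left(3 + n\right)^{2}$ ($B{\left(n,z \right)} = 6 - \left(-12 + \left(n + 3\right)^{2}\right) = 6 - \left(-12 + \left(3 + n\right)^{2}\right) = 18 - \left(3 + n\right)^{2}$)
$\left(70 \left(-83 - 41\right) + B{\left(123,-103 \right)}\right) + 16952 = \left(70 \left(-83 - 41\right) + \left(18 - \left(3 + 123\right)^{2}\right)\right) + 16952 = \left(70 \left(-124\right) + \left(18 - 126^{2}\right)\right) + 16952 = \left(-8680 + \left(18 - 15876\right)\right) + 16952 = \left(-8680 - 15858\right) + 16952 = -24538 + 16952 = -7586$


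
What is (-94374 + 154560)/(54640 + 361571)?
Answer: 20062/138737 ≈ 0.14460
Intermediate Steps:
(-94374 + 154560)/(54640 + 361571) = 60186/416211 = 60186*(1/416211) = 20062/138737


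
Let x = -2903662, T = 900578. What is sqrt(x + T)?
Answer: 2*I*sqrt(500771) ≈ 1415.3*I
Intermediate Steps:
sqrt(x + T) = sqrt(-2903662 + 900578) = sqrt(-2003084) = 2*I*sqrt(500771)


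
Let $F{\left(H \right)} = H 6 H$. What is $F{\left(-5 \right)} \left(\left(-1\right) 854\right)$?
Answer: $-128100$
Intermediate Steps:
$F{\left(H \right)} = 6 H^{2}$ ($F{\left(H \right)} = 6 H H = 6 H^{2}$)
$F{\left(-5 \right)} \left(\left(-1\right) 854\right) = 6 \left(-5\right)^{2} \left(\left(-1\right) 854\right) = 6 \cdot 25 \left(-854\right) = 150 \left(-854\right) = -128100$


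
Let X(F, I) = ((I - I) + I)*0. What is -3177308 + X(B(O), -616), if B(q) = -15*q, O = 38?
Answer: -3177308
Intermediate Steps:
X(F, I) = 0 (X(F, I) = (0 + I)*0 = I*0 = 0)
-3177308 + X(B(O), -616) = -3177308 + 0 = -3177308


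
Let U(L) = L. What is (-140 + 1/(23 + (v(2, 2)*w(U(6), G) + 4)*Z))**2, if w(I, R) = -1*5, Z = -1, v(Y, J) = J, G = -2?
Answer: 16475481/841 ≈ 19590.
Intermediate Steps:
w(I, R) = -5
(-140 + 1/(23 + (v(2, 2)*w(U(6), G) + 4)*Z))**2 = (-140 + 1/(23 + (2*(-5) + 4)*(-1)))**2 = (-140 + 1/(23 + (-10 + 4)*(-1)))**2 = (-140 + 1/(23 - 6*(-1)))**2 = (-140 + 1/(23 + 6))**2 = (-140 + 1/29)**2 = (-4059/29)**2 = 16475481/841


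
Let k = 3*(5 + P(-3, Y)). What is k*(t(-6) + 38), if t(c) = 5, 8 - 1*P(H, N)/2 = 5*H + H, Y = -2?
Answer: 7353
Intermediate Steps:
P(H, N) = 16 - 12*H (P(H, N) = 16 - 2*(5*H + H) = 16 - 12*H)
k = 171 (k = 3*(5 + (16 - 12*(-3))) = 3*(5 + (16 + 36)) = 3*(5 + 52) = 3*57 = 171)
k*(t(-6) + 38) = 171*(5 + 38) = 171*43 = 7353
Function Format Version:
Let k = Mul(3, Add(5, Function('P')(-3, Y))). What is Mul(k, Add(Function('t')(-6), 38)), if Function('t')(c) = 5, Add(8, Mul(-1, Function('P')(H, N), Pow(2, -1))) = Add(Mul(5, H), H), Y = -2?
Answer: 7353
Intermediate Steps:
Function('P')(H, N) = Add(16, Mul(-12, H)) (Function('P')(H, N) = Add(16, Mul(-2, Add(Mul(5, H), H))) = Add(16, Mul(-2, Mul(6, H))) = Add(16, Mul(-12, H)))
k = 171 (k = Mul(3, Add(5, Add(16, Mul(-12, -3)))) = Mul(3, Add(5, Add(16, 36))) = Mul(3, Add(5, 52)) = Mul(3, 57) = 171)
Mul(k, Add(Function('t')(-6), 38)) = Mul(171, Add(5, 38)) = Mul(171, 43) = 7353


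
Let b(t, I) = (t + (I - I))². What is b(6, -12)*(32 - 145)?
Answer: -4068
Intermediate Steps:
b(t, I) = t² (b(t, I) = (t + 0)² = t²)
b(6, -12)*(32 - 145) = 6²*(32 - 145) = 36*(-113) = -4068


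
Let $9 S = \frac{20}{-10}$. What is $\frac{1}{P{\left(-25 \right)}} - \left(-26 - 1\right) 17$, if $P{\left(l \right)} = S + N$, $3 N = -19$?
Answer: $\frac{27072}{59} \approx 458.85$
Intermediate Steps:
$N = - \frac{19}{3}$ ($N = \frac{1}{3} \left(-19\right) = - \frac{19}{3} \approx -6.3333$)
$S = - \frac{2}{9}$ ($S = \frac{20 \frac{1}{-10}}{9} = \frac{20 \left(- \frac{1}{10}\right)}{9} = \frac{1}{9} \left(-2\right) = - \frac{2}{9} \approx -0.22222$)
$P{\left(l \right)} = - \frac{59}{9}$ ($P{\left(l \right)} = - \frac{2}{9} - \frac{19}{3} = - \frac{59}{9}$)
$\frac{1}{P{\left(-25 \right)}} - \left(-26 - 1\right) 17 = \frac{1}{- \frac{59}{9}} - \left(-26 - 1\right) 17 = - \frac{9}{59} - \left(-27\right) 17 = - \frac{9}{59} - -459 = - \frac{9}{59} + 459 = \frac{27072}{59}$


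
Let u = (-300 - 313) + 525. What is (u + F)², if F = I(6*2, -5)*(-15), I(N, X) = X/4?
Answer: 76729/16 ≈ 4795.6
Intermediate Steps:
I(N, X) = X/4 (I(N, X) = X*(¼) = X/4)
u = -88 (u = -613 + 525 = -88)
F = 75/4 (F = ((¼)*(-5))*(-15) = -5/4*(-15) = 75/4 ≈ 18.750)
(u + F)² = (-88 + 75/4)² = (-277/4)² = 76729/16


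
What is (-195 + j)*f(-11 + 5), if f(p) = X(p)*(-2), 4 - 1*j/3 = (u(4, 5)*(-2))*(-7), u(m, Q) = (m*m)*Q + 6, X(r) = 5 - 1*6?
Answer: -7590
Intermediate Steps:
X(r) = -1 (X(r) = 5 - 6 = -1)
u(m, Q) = 6 + Q*m² (u(m, Q) = m²*Q + 6 = Q*m² + 6 = 6 + Q*m²)
j = -3600 (j = 12 - 3*(6 + 5*4²)*(-2)*(-7) = 12 - 3*(6 + 5*16)*(-2)*(-7) = 12 - 3*(6 + 80)*(-2)*(-7) = 12 - 3*86*(-2)*(-7) = 12 - (-516)*(-7) = 12 - 3*1204 = 12 - 3612 = -3600)
f(p) = 2 (f(p) = -1*(-2) = 2)
(-195 + j)*f(-11 + 5) = (-195 - 3600)*2 = -3795*2 = -7590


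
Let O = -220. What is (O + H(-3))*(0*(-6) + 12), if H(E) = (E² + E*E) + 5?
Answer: -2364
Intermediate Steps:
H(E) = 5 + 2*E² (H(E) = (E² + E²) + 5 = 2*E² + 5 = 5 + 2*E²)
(O + H(-3))*(0*(-6) + 12) = (-220 + (5 + 2*(-3)²))*(0*(-6) + 12) = (-220 + (5 + 2*9))*(0 + 12) = (-220 + (5 + 18))*12 = (-220 + 23)*12 = -197*12 = -2364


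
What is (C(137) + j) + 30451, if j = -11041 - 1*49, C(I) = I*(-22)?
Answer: 16347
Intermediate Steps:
C(I) = -22*I
j = -11090 (j = -11041 - 49 = -11090)
(C(137) + j) + 30451 = (-22*137 - 11090) + 30451 = (-3014 - 11090) + 30451 = -14104 + 30451 = 16347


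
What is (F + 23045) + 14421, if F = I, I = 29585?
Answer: 67051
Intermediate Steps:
F = 29585
(F + 23045) + 14421 = (29585 + 23045) + 14421 = 52630 + 14421 = 67051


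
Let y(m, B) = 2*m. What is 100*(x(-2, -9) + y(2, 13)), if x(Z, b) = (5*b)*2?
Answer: -8600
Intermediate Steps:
x(Z, b) = 10*b
100*(x(-2, -9) + y(2, 13)) = 100*(10*(-9) + 2*2) = 100*(-90 + 4) = 100*(-86) = -8600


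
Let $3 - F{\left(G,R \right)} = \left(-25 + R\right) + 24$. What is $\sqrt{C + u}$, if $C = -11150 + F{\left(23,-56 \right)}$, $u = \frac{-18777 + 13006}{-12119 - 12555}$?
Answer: $\frac{i \sqrt{39949817794}}{1898} \approx 105.31 i$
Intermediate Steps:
$F{\left(G,R \right)} = 4 - R$ ($F{\left(G,R \right)} = 3 - \left(\left(-25 + R\right) + 24\right) = 3 - \left(-1 + R\right) = 4 - R$)
$u = \frac{5771}{24674}$ ($u = - \frac{5771}{-24674} = \left(-5771\right) \left(- \frac{1}{24674}\right) = \frac{5771}{24674} \approx 0.23389$)
$C = -11090$ ($C = -11150 + \left(4 - -56\right) = -11150 + \left(4 + 56\right) = -11150 + 60 = -11090$)
$\sqrt{C + u} = \sqrt{-11090 + \frac{5771}{24674}} = \sqrt{- \frac{273628889}{24674}} = \frac{i \sqrt{39949817794}}{1898}$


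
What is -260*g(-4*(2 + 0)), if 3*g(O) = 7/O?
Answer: 455/6 ≈ 75.833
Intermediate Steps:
g(O) = 7/(3*O) (g(O) = (7/O)/3 = 7/(3*O))
-260*g(-4*(2 + 0)) = -1820/(3*((-4*(2 + 0)))) = -1820/(3*((-4*2))) = -1820/(3*(-8)) = -1820*(-1)/(3*8) = -260*(-7/24) = 455/6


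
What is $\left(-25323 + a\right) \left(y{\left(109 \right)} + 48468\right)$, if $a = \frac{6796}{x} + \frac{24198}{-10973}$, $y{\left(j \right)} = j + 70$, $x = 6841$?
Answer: $- \frac{92477689348412903}{75066293} \approx -1.2319 \cdot 10^{9}$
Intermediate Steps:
$y{\left(j \right)} = 70 + j$
$a = - \frac{90966010}{75066293}$ ($a = \frac{6796}{6841} + \frac{24198}{-10973} = 6796 \cdot \frac{1}{6841} + 24198 \left(- \frac{1}{10973}\right) = \frac{6796}{6841} - \frac{24198}{10973} = - \frac{90966010}{75066293} \approx -1.2118$)
$\left(-25323 + a\right) \left(y{\left(109 \right)} + 48468\right) = \left(-25323 - \frac{90966010}{75066293}\right) \left(\left(70 + 109\right) + 48468\right) = - \frac{1900994703649 \left(179 + 48468\right)}{75066293} = \left(- \frac{1900994703649}{75066293}\right) 48647 = - \frac{92477689348412903}{75066293}$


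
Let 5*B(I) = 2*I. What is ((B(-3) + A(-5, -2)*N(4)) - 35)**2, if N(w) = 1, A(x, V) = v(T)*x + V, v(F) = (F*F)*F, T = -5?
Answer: 8608356/25 ≈ 3.4433e+5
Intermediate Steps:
B(I) = 2*I/5 (B(I) = (2*I)/5 = 2*I/5)
v(F) = F**3 (v(F) = F**2*F = F**3)
A(x, V) = V - 125*x (A(x, V) = (-5)**3*x + V = -125*x + V = V - 125*x)
((B(-3) + A(-5, -2)*N(4)) - 35)**2 = (((2/5)*(-3) + (-2 - 125*(-5))*1) - 35)**2 = ((-6/5 + (-2 + 625)*1) - 35)**2 = ((-6/5 + 623*1) - 35)**2 = ((-6/5 + 623) - 35)**2 = (3109/5 - 35)**2 = (2934/5)**2 = 8608356/25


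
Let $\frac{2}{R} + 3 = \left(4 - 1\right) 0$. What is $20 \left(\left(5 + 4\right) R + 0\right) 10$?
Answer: $-1200$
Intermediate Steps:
$R = - \frac{2}{3}$ ($R = \frac{2}{-3 + \left(4 - 1\right) 0} = \frac{2}{-3 + 3 \cdot 0} = \frac{2}{-3 + 0} = \frac{2}{-3} = 2 \left(- \frac{1}{3}\right) = - \frac{2}{3} \approx -0.66667$)
$20 \left(\left(5 + 4\right) R + 0\right) 10 = 20 \left(\left(5 + 4\right) \left(- \frac{2}{3}\right) + 0\right) 10 = 20 \left(9 \left(- \frac{2}{3}\right) + 0\right) 10 = 20 \left(-6 + 0\right) 10 = 20 \left(-6\right) 10 = \left(-120\right) 10 = -1200$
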